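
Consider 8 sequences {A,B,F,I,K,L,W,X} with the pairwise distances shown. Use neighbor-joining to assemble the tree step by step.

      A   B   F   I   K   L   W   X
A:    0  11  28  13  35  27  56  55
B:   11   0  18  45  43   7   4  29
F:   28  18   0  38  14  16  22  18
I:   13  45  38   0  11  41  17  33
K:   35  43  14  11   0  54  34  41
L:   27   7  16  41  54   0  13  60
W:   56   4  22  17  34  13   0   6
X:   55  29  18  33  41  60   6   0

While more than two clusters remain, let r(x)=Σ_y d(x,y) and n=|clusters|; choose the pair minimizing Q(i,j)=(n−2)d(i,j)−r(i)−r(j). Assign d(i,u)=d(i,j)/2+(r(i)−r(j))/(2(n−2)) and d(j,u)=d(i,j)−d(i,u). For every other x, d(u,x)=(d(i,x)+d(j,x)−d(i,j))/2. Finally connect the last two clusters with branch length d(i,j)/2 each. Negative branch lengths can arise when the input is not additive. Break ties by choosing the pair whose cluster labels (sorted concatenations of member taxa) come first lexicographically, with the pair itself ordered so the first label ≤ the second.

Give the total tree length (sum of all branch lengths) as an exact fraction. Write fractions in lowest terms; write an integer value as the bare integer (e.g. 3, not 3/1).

1. join I+K (d=11, Q=-364) ⇒ IK; edges |I|=8/3, |K|=25/3
  updated: d(A,IK)=37/2, d(B,IK)=77/2, d(F,IK)=41/2, d(IK,L)=42, d(IK,W)=20, d(IK,X)=63/2
2. join W+X (d=6, Q=-581/2) ⇒ WX; edges |W|=-97/20, |X|=217/20
  updated: d(A,WX)=105/2, d(B,WX)=27/2, d(F,WX)=17, d(IK,WX)=91/4, d(L,WX)=67/2
3. join A+IK (d=37/2, Q=-821/4) ⇒ AIK; edges |A|=275/32, |IK|=317/32
  updated: d(AIK,B)=31/2, d(AIK,F)=15, d(AIK,L)=101/4, d(AIK,WX)=227/8
4. join B+L (d=7, Q=-459/4) ⇒ BL; edges |B|=-9/8, |L|=65/8
  updated: d(AIK,BL)=135/8, d(BL,F)=27/2, d(BL,WX)=20
5. join AIK+BL (d=135/8, Q=-615/8) ⇒ ABIKL; edges |AIK|=349/32, |BL|=191/32
  updated: d(ABIKL,F)=93/16, d(ABIKL,WX)=63/4
6. join ABIKL+F (d=93/16, Q=-617/16) ⇒ ABFIKL; edges |ABIKL|=73/32, |F|=113/32
  updated: d(ABFIKL,WX)=431/32
7. join ABFIKL+WX (d=431/32) ⇒ ABFIKLWX; edges |ABFIKL|=431/64, |WX|=431/64
final tree: ((((A:275/32,(I:8/3,K:25/3):317/32):349/32,(B:-9/8,L:65/8):191/32):73/32,F:113/32):431/64,(W:-97/20,X:217/20):431/64)
total length: 2517/32

2517/32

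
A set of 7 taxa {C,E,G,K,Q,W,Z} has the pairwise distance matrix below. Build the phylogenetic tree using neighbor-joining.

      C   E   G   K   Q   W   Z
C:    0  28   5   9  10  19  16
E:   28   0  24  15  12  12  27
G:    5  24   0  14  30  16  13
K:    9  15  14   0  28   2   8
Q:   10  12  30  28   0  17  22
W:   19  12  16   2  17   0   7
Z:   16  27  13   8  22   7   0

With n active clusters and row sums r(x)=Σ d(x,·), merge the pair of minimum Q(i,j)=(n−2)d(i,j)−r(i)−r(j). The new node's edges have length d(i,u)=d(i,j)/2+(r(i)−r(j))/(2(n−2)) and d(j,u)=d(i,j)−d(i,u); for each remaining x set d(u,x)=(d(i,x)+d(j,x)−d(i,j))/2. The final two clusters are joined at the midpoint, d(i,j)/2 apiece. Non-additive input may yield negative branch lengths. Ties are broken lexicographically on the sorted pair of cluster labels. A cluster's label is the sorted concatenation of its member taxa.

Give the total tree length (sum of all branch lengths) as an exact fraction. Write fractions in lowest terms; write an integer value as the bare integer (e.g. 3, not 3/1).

341/8

iteration 1: select E,Q (d=12, Q=-177); attach at lengths (59/10, 61/10); label the merged cluster EQ
  updated: d(C,EQ)=13, d(EQ,G)=21, d(EQ,K)=31/2, d(EQ,W)=17/2, d(EQ,Z)=37/2
iteration 2: select C,G (d=5, Q=-111); attach at lengths (13/8, 27/8); label the merged cluster CG
  updated: d(CG,EQ)=29/2, d(CG,K)=9, d(CG,W)=15, d(CG,Z)=12
iteration 3: select CG,EQ (d=29/2, Q=-64); attach at lengths (37/6, 25/3); label the merged cluster CEGQ
  updated: d(CEGQ,K)=5, d(CEGQ,W)=9/2, d(CEGQ,Z)=8
iteration 4: select CEGQ,Z (d=8, Q=-49/2); attach at lengths (21/8, 43/8); label the merged cluster CEGQZ
  updated: d(CEGQZ,K)=5/2, d(CEGQZ,W)=7/4
iteration 5: select CEGQZ,K (d=5/2, Q=-25/4); attach at lengths (9/8, 11/8); label the merged cluster CEGKQZ
  updated: d(CEGKQZ,W)=5/8
iteration 6: select CEGKQZ,W (d=5/8); attach at lengths (5/16, 5/16); label the merged cluster CEGKQWZ
final tree: (((((C:13/8,G:27/8):37/6,(E:59/10,Q:61/10):25/3):21/8,Z:43/8):9/8,K:11/8):5/16,W:5/16)
total length: 341/8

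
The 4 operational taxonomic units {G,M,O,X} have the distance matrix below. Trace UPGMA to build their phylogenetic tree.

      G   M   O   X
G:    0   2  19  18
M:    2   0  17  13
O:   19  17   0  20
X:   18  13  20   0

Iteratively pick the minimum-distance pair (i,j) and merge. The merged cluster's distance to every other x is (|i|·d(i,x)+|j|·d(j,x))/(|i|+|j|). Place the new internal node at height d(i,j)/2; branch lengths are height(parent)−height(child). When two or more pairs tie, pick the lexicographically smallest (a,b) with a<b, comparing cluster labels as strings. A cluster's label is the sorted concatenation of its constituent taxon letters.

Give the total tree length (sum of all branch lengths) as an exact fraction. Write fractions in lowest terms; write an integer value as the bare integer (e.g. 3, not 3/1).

329/12

step 1: merge (G,M) at d=2; branch lengths G→1, M→1; new cluster GM
  updated: d(GM,O)=18, d(GM,X)=31/2
step 2: merge (GM,X) at d=31/2; branch lengths GM→27/4, X→31/4; new cluster GMX
  updated: d(GMX,O)=56/3
step 3: merge (GMX,O) at d=56/3; branch lengths GMX→19/12, O→28/3; new cluster GMOX
final tree: (((G:1,M:1):27/4,X:31/4):19/12,O:28/3)
total length: 329/12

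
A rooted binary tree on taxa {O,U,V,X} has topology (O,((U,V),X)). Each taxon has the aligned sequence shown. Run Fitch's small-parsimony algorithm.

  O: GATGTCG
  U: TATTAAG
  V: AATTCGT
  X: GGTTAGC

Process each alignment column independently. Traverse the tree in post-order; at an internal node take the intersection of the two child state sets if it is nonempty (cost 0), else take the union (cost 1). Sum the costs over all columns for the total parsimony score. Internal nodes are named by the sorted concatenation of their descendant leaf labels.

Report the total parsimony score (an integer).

site 0, node UV: U={T} ∪ V={A} → {A,T} (+1)
site 0, node UVX: UV={A,T} ∪ X={G} → {A,G,T} (+1)
site 0, node OUVX: O={G} ∩ UVX={A,G,T} → {G} (+0)
site 1, node UV: U={A} ∩ V={A} → {A} (+0)
site 1, node UVX: UV={A} ∪ X={G} → {A,G} (+1)
site 1, node OUVX: O={A} ∩ UVX={A,G} → {A} (+0)
site 2, node UV: U={T} ∩ V={T} → {T} (+0)
site 2, node UVX: UV={T} ∩ X={T} → {T} (+0)
site 2, node OUVX: O={T} ∩ UVX={T} → {T} (+0)
site 3, node UV: U={T} ∩ V={T} → {T} (+0)
site 3, node UVX: UV={T} ∩ X={T} → {T} (+0)
site 3, node OUVX: O={G} ∪ UVX={T} → {G,T} (+1)
site 4, node UV: U={A} ∪ V={C} → {A,C} (+1)
site 4, node UVX: UV={A,C} ∩ X={A} → {A} (+0)
site 4, node OUVX: O={T} ∪ UVX={A} → {A,T} (+1)
site 5, node UV: U={A} ∪ V={G} → {A,G} (+1)
site 5, node UVX: UV={A,G} ∩ X={G} → {G} (+0)
site 5, node OUVX: O={C} ∪ UVX={G} → {C,G} (+1)
site 6, node UV: U={G} ∪ V={T} → {G,T} (+1)
site 6, node UVX: UV={G,T} ∪ X={C} → {C,G,T} (+1)
site 6, node OUVX: O={G} ∩ UVX={C,G,T} → {G} (+0)
per-site changes: [2, 1, 0, 1, 2, 2, 2]; total = 10

10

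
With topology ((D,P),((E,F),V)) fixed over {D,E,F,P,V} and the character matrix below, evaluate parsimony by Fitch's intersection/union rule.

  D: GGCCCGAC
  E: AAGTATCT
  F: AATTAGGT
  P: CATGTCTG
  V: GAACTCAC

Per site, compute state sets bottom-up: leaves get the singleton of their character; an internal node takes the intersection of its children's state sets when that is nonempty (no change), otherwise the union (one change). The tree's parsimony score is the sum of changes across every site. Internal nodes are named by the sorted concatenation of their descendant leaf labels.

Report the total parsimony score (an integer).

18

DP@0: {G} ∪ {C} = {C,G} (union, +1)
EF@0: {A} ∩ {A} = {A} (intersection, +0)
EFV@0: {A} ∪ {G} = {A,G} (union, +1)
DEFPV@0: {C,G} ∩ {A,G} = {G} (intersection, +0)
DP@1: {G} ∪ {A} = {A,G} (union, +1)
EF@1: {A} ∩ {A} = {A} (intersection, +0)
EFV@1: {A} ∩ {A} = {A} (intersection, +0)
DEFPV@1: {A,G} ∩ {A} = {A} (intersection, +0)
DP@2: {C} ∪ {T} = {C,T} (union, +1)
EF@2: {G} ∪ {T} = {G,T} (union, +1)
EFV@2: {G,T} ∪ {A} = {A,G,T} (union, +1)
DEFPV@2: {C,T} ∩ {A,G,T} = {T} (intersection, +0)
DP@3: {C} ∪ {G} = {C,G} (union, +1)
EF@3: {T} ∩ {T} = {T} (intersection, +0)
EFV@3: {T} ∪ {C} = {C,T} (union, +1)
DEFPV@3: {C,G} ∩ {C,T} = {C} (intersection, +0)
DP@4: {C} ∪ {T} = {C,T} (union, +1)
EF@4: {A} ∩ {A} = {A} (intersection, +0)
EFV@4: {A} ∪ {T} = {A,T} (union, +1)
DEFPV@4: {C,T} ∩ {A,T} = {T} (intersection, +0)
DP@5: {G} ∪ {C} = {C,G} (union, +1)
EF@5: {T} ∪ {G} = {G,T} (union, +1)
EFV@5: {G,T} ∪ {C} = {C,G,T} (union, +1)
DEFPV@5: {C,G} ∩ {C,G,T} = {C,G} (intersection, +0)
DP@6: {A} ∪ {T} = {A,T} (union, +1)
EF@6: {C} ∪ {G} = {C,G} (union, +1)
EFV@6: {C,G} ∪ {A} = {A,C,G} (union, +1)
DEFPV@6: {A,T} ∩ {A,C,G} = {A} (intersection, +0)
DP@7: {C} ∪ {G} = {C,G} (union, +1)
EF@7: {T} ∩ {T} = {T} (intersection, +0)
EFV@7: {T} ∪ {C} = {C,T} (union, +1)
DEFPV@7: {C,G} ∩ {C,T} = {C} (intersection, +0)
per-site changes: [2, 1, 3, 2, 2, 3, 3, 2]; total = 18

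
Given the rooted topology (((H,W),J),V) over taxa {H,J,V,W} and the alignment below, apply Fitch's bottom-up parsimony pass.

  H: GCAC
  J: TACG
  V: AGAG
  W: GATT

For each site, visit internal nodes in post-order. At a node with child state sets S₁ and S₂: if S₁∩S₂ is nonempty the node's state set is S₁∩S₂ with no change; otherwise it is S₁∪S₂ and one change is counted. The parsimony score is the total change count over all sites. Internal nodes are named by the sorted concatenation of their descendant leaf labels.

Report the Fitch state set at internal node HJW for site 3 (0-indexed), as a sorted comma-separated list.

HW@0: {G} ∩ {G} = {G} (intersection, +0)
HJW@0: {G} ∪ {T} = {G,T} (union, +1)
HJVW@0: {G,T} ∪ {A} = {A,G,T} (union, +1)
HW@1: {C} ∪ {A} = {A,C} (union, +1)
HJW@1: {A,C} ∩ {A} = {A} (intersection, +0)
HJVW@1: {A} ∪ {G} = {A,G} (union, +1)
HW@2: {A} ∪ {T} = {A,T} (union, +1)
HJW@2: {A,T} ∪ {C} = {A,C,T} (union, +1)
HJVW@2: {A,C,T} ∩ {A} = {A} (intersection, +0)
HW@3: {C} ∪ {T} = {C,T} (union, +1)
HJW@3: {C,T} ∪ {G} = {C,G,T} (union, +1)
HJVW@3: {C,G,T} ∩ {G} = {G} (intersection, +0)
per-site changes: [2, 2, 2, 2]; total = 8

C,G,T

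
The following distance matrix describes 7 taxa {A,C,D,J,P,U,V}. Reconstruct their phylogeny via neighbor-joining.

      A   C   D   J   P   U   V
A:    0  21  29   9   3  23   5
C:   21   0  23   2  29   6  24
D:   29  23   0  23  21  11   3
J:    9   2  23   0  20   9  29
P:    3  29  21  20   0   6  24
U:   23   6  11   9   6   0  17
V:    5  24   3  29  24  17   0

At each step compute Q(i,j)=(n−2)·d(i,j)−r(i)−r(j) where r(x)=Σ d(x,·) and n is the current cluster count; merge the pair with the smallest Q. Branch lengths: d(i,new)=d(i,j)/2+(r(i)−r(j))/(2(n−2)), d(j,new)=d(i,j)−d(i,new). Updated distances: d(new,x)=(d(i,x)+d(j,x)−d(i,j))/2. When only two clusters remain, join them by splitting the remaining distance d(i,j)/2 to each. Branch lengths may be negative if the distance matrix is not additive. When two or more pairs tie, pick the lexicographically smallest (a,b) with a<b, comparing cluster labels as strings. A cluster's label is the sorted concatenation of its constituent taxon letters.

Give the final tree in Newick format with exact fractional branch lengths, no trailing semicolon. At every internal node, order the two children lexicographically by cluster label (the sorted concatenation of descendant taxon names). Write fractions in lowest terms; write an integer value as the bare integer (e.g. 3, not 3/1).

step 1: merge (D,V) at d=3, Q=-197; branch lengths D→23/10, V→7/10; new cluster DV
  updated: d(A,DV)=31/2, d(C,DV)=22, d(DV,J)=49/2, d(DV,P)=21, d(DV,U)=25/2
step 2: merge (A,P) at d=3, Q=-277/2; branch lengths A→9/16, P→39/16; new cluster AP
  updated: d(AP,C)=47/2, d(AP,DV)=67/4, d(AP,J)=13, d(AP,U)=13
step 3: merge (C,J) at d=2, Q=-96; branch lengths C→11/6, J→1/6; new cluster CJ
  updated: d(AP,CJ)=69/4, d(CJ,DV)=89/4, d(CJ,U)=13/2
step 4: merge (AP,DV) at d=67/4, Q=-65; branch lengths AP→29/4, DV→19/2; new cluster ADPV
  updated: d(ADPV,CJ)=91/8, d(ADPV,U)=35/8
step 5: merge (ADPV,CJ) at d=91/8, Q=-89/4; branch lengths ADPV→37/8, CJ→27/4; new cluster ACDJPV
  updated: d(ACDJPV,U)=-1/4
step 6: merge (ACDJPV,U) at d=-1/4; branch lengths ACDJPV→-1/8, U→-1/8; new cluster ACDJPUV
final tree: ((((A:9/16,P:39/16):29/4,(D:23/10,V:7/10):19/2):37/8,(C:11/6,J:1/6):27/4):-1/8,U:-1/8)
total length: 287/8

((((A:9/16,P:39/16):29/4,(D:23/10,V:7/10):19/2):37/8,(C:11/6,J:1/6):27/4):-1/8,U:-1/8)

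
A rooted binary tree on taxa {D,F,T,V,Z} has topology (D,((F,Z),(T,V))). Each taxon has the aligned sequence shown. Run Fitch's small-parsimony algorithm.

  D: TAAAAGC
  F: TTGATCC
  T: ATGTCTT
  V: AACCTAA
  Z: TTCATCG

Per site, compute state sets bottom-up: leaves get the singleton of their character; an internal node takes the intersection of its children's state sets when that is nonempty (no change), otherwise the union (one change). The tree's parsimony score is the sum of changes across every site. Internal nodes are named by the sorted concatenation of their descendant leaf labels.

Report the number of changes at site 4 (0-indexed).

2

FZ@0: {T} ∩ {T} = {T} (intersection, +0)
TV@0: {A} ∩ {A} = {A} (intersection, +0)
FTVZ@0: {T} ∪ {A} = {A,T} (union, +1)
DFTVZ@0: {T} ∩ {A,T} = {T} (intersection, +0)
FZ@1: {T} ∩ {T} = {T} (intersection, +0)
TV@1: {T} ∪ {A} = {A,T} (union, +1)
FTVZ@1: {T} ∩ {A,T} = {T} (intersection, +0)
DFTVZ@1: {A} ∪ {T} = {A,T} (union, +1)
FZ@2: {G} ∪ {C} = {C,G} (union, +1)
TV@2: {G} ∪ {C} = {C,G} (union, +1)
FTVZ@2: {C,G} ∩ {C,G} = {C,G} (intersection, +0)
DFTVZ@2: {A} ∪ {C,G} = {A,C,G} (union, +1)
FZ@3: {A} ∩ {A} = {A} (intersection, +0)
TV@3: {T} ∪ {C} = {C,T} (union, +1)
FTVZ@3: {A} ∪ {C,T} = {A,C,T} (union, +1)
DFTVZ@3: {A} ∩ {A,C,T} = {A} (intersection, +0)
FZ@4: {T} ∩ {T} = {T} (intersection, +0)
TV@4: {C} ∪ {T} = {C,T} (union, +1)
FTVZ@4: {T} ∩ {C,T} = {T} (intersection, +0)
DFTVZ@4: {A} ∪ {T} = {A,T} (union, +1)
FZ@5: {C} ∩ {C} = {C} (intersection, +0)
TV@5: {T} ∪ {A} = {A,T} (union, +1)
FTVZ@5: {C} ∪ {A,T} = {A,C,T} (union, +1)
DFTVZ@5: {G} ∪ {A,C,T} = {A,C,G,T} (union, +1)
FZ@6: {C} ∪ {G} = {C,G} (union, +1)
TV@6: {T} ∪ {A} = {A,T} (union, +1)
FTVZ@6: {C,G} ∪ {A,T} = {A,C,G,T} (union, +1)
DFTVZ@6: {C} ∩ {A,C,G,T} = {C} (intersection, +0)
per-site changes: [1, 2, 3, 2, 2, 3, 3]; total = 16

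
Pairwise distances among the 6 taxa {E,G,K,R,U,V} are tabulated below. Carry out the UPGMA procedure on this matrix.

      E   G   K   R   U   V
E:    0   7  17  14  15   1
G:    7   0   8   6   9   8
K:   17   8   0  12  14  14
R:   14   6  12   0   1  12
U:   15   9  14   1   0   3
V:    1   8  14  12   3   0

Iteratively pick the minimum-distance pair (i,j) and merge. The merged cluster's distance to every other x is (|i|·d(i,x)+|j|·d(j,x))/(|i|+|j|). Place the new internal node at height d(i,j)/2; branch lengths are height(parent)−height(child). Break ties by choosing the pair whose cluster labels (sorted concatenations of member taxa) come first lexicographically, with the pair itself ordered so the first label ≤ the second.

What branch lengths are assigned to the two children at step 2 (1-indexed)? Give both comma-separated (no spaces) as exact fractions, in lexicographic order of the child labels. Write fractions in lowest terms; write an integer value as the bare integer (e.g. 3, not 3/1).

1/2,1/2

iteration 1: select E,V (d=1); attach at lengths (1/2, 1/2); label the merged cluster EV
  updated: d(EV,G)=15/2, d(EV,K)=31/2, d(EV,R)=13, d(EV,U)=9
iteration 2: select R,U (d=1); attach at lengths (1/2, 1/2); label the merged cluster RU
  updated: d(EV,RU)=11, d(G,RU)=15/2, d(K,RU)=13
iteration 3: select EV,G (d=15/2); attach at lengths (13/4, 15/4); label the merged cluster EGV
  updated: d(EGV,K)=13, d(EGV,RU)=59/6
iteration 4: select EGV,RU (d=59/6); attach at lengths (7/6, 53/12); label the merged cluster EGRUV
  updated: d(EGRUV,K)=13
iteration 5: select EGRUV,K (d=13); attach at lengths (19/12, 13/2); label the merged cluster EGKRUV
final tree: ((((E:1/2,V:1/2):13/4,G:15/4):7/6,(R:1/2,U:1/2):53/12):19/12,K:13/2)
total length: 68/3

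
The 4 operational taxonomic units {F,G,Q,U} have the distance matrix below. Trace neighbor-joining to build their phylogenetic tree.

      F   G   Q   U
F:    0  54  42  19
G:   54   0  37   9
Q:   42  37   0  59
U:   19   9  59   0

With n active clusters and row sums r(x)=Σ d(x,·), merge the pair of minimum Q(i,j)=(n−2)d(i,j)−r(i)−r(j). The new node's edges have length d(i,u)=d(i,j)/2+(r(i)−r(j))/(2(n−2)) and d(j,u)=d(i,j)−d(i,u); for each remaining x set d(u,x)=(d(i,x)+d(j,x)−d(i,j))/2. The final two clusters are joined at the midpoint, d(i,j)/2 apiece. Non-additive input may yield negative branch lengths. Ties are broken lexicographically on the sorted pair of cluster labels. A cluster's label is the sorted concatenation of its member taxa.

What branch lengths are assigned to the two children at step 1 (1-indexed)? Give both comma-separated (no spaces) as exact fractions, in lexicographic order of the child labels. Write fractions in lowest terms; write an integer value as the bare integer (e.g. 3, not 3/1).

61/4,107/4

iteration 1: select F,Q (d=42, Q=-169); attach at lengths (61/4, 107/4); label the merged cluster FQ
  updated: d(FQ,G)=49/2, d(FQ,U)=18
iteration 2: select FQ,G (d=49/2, Q=-103/2); attach at lengths (67/4, 31/4); label the merged cluster FGQ
  updated: d(FGQ,U)=5/4
iteration 3: select FGQ,U (d=5/4); attach at lengths (5/8, 5/8); label the merged cluster FGQU
final tree: (((F:61/4,Q:107/4):67/4,G:31/4):5/8,U:5/8)
total length: 271/4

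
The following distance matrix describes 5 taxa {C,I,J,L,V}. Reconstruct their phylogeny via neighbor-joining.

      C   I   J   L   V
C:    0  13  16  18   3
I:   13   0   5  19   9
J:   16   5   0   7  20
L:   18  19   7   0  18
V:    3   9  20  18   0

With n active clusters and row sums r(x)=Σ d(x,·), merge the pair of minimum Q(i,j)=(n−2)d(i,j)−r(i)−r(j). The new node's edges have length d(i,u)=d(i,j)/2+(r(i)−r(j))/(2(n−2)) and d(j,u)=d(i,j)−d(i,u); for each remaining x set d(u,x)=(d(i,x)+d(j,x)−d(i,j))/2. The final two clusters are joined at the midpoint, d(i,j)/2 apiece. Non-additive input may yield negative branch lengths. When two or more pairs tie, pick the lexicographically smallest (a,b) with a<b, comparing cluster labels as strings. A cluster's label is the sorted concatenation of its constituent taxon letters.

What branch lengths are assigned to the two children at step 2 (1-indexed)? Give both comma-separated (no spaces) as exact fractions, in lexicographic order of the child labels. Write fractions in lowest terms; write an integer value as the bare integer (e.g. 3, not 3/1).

step 1: merge (C,V) at d=3, Q=-91; branch lengths C→3/2, V→3/2; new cluster CV
  updated: d(CV,I)=19/2, d(CV,J)=33/2, d(CV,L)=33/2
step 2: merge (CV,I) at d=19/2, Q=-57; branch lengths CV→7, I→5/2; new cluster CIV
  updated: d(CIV,J)=6, d(CIV,L)=13
step 3: merge (CIV,J) at d=6, Q=-26; branch lengths CIV→6, J→0; new cluster CIJV
  updated: d(CIJV,L)=7
step 4: merge (CIJV,L) at d=7; branch lengths CIJV→7/2, L→7/2; new cluster CIJLV
final tree: ((((C:3/2,V:3/2):7,I:5/2):6,J:0):7/2,L:7/2)
total length: 51/2

7,5/2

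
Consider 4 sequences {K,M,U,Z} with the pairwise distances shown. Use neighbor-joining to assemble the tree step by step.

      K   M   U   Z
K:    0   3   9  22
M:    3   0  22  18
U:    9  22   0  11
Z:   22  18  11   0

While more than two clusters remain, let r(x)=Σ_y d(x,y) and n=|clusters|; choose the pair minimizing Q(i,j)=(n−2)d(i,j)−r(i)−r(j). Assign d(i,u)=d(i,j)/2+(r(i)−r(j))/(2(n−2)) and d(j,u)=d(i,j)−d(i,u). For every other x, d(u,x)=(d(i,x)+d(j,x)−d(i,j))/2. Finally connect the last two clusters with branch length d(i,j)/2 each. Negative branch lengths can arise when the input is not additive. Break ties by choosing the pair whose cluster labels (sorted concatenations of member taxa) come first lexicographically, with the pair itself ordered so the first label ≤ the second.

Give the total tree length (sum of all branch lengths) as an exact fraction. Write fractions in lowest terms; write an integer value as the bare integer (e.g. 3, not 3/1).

99/4

1. join K+M (d=3, Q=-71) ⇒ KM; edges |K|=-3/4, |M|=15/4
  updated: d(KM,U)=14, d(KM,Z)=37/2
2. join KM+U (d=14, Q=-87/2) ⇒ KMU; edges |KM|=43/4, |U|=13/4
  updated: d(KMU,Z)=31/4
3. join KMU+Z (d=31/4) ⇒ KMUZ; edges |KMU|=31/8, |Z|=31/8
final tree: (((K:-3/4,M:15/4):43/4,U:13/4):31/8,Z:31/8)
total length: 99/4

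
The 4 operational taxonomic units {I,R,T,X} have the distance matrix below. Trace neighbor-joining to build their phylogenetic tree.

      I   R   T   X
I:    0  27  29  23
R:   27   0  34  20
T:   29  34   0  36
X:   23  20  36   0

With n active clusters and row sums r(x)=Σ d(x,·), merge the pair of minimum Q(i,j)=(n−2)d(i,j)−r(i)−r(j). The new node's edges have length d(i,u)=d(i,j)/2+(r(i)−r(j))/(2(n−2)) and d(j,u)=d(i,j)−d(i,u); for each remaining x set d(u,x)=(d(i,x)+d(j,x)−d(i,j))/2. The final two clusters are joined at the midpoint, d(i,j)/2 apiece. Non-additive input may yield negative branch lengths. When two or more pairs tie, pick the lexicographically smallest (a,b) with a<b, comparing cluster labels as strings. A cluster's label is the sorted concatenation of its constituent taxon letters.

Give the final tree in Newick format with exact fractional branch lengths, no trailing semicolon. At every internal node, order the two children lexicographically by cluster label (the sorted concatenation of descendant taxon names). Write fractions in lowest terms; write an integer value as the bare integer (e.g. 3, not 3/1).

(((I:19/2,T:39/2):11/2,R:21/2):19/4,X:19/4)

step 1: merge (I,T) at d=29, Q=-120; branch lengths I→19/2, T→39/2; new cluster IT
  updated: d(IT,R)=16, d(IT,X)=15
step 2: merge (IT,R) at d=16, Q=-51; branch lengths IT→11/2, R→21/2; new cluster IRT
  updated: d(IRT,X)=19/2
step 3: merge (IRT,X) at d=19/2; branch lengths IRT→19/4, X→19/4; new cluster IRTX
final tree: (((I:19/2,T:39/2):11/2,R:21/2):19/4,X:19/4)
total length: 109/2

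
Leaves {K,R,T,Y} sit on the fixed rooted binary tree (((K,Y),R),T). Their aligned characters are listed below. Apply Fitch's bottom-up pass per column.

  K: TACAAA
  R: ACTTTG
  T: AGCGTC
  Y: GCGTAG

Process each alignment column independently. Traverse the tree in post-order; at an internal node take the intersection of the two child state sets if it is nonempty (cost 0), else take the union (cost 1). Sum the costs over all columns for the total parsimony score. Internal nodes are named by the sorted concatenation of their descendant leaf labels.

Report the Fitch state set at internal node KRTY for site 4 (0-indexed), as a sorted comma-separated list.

[col 0] KY: children K:{T}, Y:{G} ∪→ {G,T}; cost 1
[col 0] KRY: children KY:{G,T}, R:{A} ∪→ {A,G,T}; cost 1
[col 0] KRTY: children KRY:{A,G,T}, T:{A} ∩→ {A}; cost 0
[col 1] KY: children K:{A}, Y:{C} ∪→ {A,C}; cost 1
[col 1] KRY: children KY:{A,C}, R:{C} ∩→ {C}; cost 0
[col 1] KRTY: children KRY:{C}, T:{G} ∪→ {C,G}; cost 1
[col 2] KY: children K:{C}, Y:{G} ∪→ {C,G}; cost 1
[col 2] KRY: children KY:{C,G}, R:{T} ∪→ {C,G,T}; cost 1
[col 2] KRTY: children KRY:{C,G,T}, T:{C} ∩→ {C}; cost 0
[col 3] KY: children K:{A}, Y:{T} ∪→ {A,T}; cost 1
[col 3] KRY: children KY:{A,T}, R:{T} ∩→ {T}; cost 0
[col 3] KRTY: children KRY:{T}, T:{G} ∪→ {G,T}; cost 1
[col 4] KY: children K:{A}, Y:{A} ∩→ {A}; cost 0
[col 4] KRY: children KY:{A}, R:{T} ∪→ {A,T}; cost 1
[col 4] KRTY: children KRY:{A,T}, T:{T} ∩→ {T}; cost 0
[col 5] KY: children K:{A}, Y:{G} ∪→ {A,G}; cost 1
[col 5] KRY: children KY:{A,G}, R:{G} ∩→ {G}; cost 0
[col 5] KRTY: children KRY:{G}, T:{C} ∪→ {C,G}; cost 1
per-site changes: [2, 2, 2, 2, 1, 2]; total = 11

T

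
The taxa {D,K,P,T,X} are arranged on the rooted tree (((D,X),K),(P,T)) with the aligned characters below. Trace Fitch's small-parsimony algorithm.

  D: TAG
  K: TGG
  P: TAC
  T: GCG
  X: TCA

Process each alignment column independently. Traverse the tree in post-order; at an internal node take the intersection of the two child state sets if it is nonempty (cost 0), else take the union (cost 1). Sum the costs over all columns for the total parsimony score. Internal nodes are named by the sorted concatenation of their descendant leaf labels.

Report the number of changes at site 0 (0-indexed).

1

site 0, node DX: D={T} ∩ X={T} → {T} (+0)
site 0, node DKX: DX={T} ∩ K={T} → {T} (+0)
site 0, node PT: P={T} ∪ T={G} → {G,T} (+1)
site 0, node DKPTX: DKX={T} ∩ PT={G,T} → {T} (+0)
site 1, node DX: D={A} ∪ X={C} → {A,C} (+1)
site 1, node DKX: DX={A,C} ∪ K={G} → {A,C,G} (+1)
site 1, node PT: P={A} ∪ T={C} → {A,C} (+1)
site 1, node DKPTX: DKX={A,C,G} ∩ PT={A,C} → {A,C} (+0)
site 2, node DX: D={G} ∪ X={A} → {A,G} (+1)
site 2, node DKX: DX={A,G} ∩ K={G} → {G} (+0)
site 2, node PT: P={C} ∪ T={G} → {C,G} (+1)
site 2, node DKPTX: DKX={G} ∩ PT={C,G} → {G} (+0)
per-site changes: [1, 3, 2]; total = 6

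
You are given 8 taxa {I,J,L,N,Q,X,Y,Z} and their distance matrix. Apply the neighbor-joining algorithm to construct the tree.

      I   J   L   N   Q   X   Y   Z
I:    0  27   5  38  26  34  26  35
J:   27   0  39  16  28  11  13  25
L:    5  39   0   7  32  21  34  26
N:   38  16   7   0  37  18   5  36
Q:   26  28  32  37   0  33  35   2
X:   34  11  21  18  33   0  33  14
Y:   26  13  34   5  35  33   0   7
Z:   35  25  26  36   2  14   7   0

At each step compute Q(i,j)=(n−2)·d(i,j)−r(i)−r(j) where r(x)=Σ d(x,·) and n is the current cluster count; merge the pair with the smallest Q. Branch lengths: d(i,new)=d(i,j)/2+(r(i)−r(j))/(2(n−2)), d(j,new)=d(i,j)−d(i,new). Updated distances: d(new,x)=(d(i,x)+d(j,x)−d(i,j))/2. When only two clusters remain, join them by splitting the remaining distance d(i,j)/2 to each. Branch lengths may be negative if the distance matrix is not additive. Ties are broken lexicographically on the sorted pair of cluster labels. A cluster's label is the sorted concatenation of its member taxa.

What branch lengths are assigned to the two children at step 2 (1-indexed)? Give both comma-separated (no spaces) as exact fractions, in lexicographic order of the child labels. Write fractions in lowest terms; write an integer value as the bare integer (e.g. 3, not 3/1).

101/20,-1/20

iteration 1: select Q,Z (d=2, Q=-326); attach at lengths (5, -3); label the merged cluster QZ
  updated: d(I,QZ)=59/2, d(J,QZ)=51/2, d(L,QZ)=28, d(N,QZ)=71/2, d(QZ,X)=45/2, d(QZ,Y)=20
iteration 2: select I,L (d=5, Q=-537/2); attach at lengths (101/20, -1/20); label the merged cluster IL
  updated: d(IL,J)=61/2, d(IL,N)=20, d(IL,QZ)=105/4, d(IL,X)=25, d(IL,Y)=55/2
iteration 3: select N,Y (d=5, Q=-173); attach at lengths (2, 3); label the merged cluster NY
  updated: d(IL,NY)=85/4, d(J,NY)=12, d(NY,QZ)=101/4, d(NY,X)=23
iteration 4: select J,X (d=11, Q=-255/2); attach at lengths (61/12, 71/12); label the merged cluster JX
  updated: d(IL,JX)=89/4, d(JX,NY)=12, d(JX,QZ)=37/2
iteration 5: select IL,QZ (d=105/4, Q=-349/4); attach at lengths (209/16, 211/16); label the merged cluster ILQZ
  updated: d(ILQZ,JX)=29/4, d(ILQZ,NY)=81/8
iteration 6: select ILQZ,JX (d=29/4, Q=-235/8); attach at lengths (43/16, 73/16); label the merged cluster IJLQXZ
  updated: d(IJLQXZ,NY)=119/16
iteration 7: select IJLQXZ,NY (d=119/16); attach at lengths (119/32, 119/32); label the merged cluster IJLNQXYZ
final tree: ((((I:101/20,L:-1/20):209/16,(Q:5,Z:-3):211/16):43/16,(J:61/12,X:71/12):73/16):119/32,(N:2,Y:3):119/32)
total length: 1023/16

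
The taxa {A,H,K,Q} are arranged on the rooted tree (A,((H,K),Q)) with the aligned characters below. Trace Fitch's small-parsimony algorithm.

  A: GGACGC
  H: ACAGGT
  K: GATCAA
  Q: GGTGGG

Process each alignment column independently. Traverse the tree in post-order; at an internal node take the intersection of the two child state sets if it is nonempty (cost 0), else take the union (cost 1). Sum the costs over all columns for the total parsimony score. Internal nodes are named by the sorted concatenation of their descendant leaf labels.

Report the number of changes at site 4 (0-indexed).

1

[col 0] HK: children H:{A}, K:{G} ∪→ {A,G}; cost 1
[col 0] HKQ: children HK:{A,G}, Q:{G} ∩→ {G}; cost 0
[col 0] AHKQ: children A:{G}, HKQ:{G} ∩→ {G}; cost 0
[col 1] HK: children H:{C}, K:{A} ∪→ {A,C}; cost 1
[col 1] HKQ: children HK:{A,C}, Q:{G} ∪→ {A,C,G}; cost 1
[col 1] AHKQ: children A:{G}, HKQ:{A,C,G} ∩→ {G}; cost 0
[col 2] HK: children H:{A}, K:{T} ∪→ {A,T}; cost 1
[col 2] HKQ: children HK:{A,T}, Q:{T} ∩→ {T}; cost 0
[col 2] AHKQ: children A:{A}, HKQ:{T} ∪→ {A,T}; cost 1
[col 3] HK: children H:{G}, K:{C} ∪→ {C,G}; cost 1
[col 3] HKQ: children HK:{C,G}, Q:{G} ∩→ {G}; cost 0
[col 3] AHKQ: children A:{C}, HKQ:{G} ∪→ {C,G}; cost 1
[col 4] HK: children H:{G}, K:{A} ∪→ {A,G}; cost 1
[col 4] HKQ: children HK:{A,G}, Q:{G} ∩→ {G}; cost 0
[col 4] AHKQ: children A:{G}, HKQ:{G} ∩→ {G}; cost 0
[col 5] HK: children H:{T}, K:{A} ∪→ {A,T}; cost 1
[col 5] HKQ: children HK:{A,T}, Q:{G} ∪→ {A,G,T}; cost 1
[col 5] AHKQ: children A:{C}, HKQ:{A,G,T} ∪→ {A,C,G,T}; cost 1
per-site changes: [1, 2, 2, 2, 1, 3]; total = 11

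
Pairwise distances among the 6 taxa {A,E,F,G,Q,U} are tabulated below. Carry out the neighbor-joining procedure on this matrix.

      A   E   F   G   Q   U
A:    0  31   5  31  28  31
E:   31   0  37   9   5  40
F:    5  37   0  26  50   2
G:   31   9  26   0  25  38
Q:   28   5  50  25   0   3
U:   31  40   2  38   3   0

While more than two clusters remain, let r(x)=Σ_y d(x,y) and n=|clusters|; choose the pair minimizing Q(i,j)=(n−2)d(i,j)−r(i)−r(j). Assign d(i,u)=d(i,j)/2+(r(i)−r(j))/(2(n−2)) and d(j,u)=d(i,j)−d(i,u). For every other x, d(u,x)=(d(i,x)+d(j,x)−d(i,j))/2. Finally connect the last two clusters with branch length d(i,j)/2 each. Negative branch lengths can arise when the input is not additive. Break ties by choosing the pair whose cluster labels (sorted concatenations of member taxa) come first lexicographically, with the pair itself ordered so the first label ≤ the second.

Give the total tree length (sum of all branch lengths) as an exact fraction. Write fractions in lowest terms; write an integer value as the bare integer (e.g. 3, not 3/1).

iteration 1: select A,F (d=5, Q=-226); attach at lengths (13/4, 7/4); label the merged cluster AF
  updated: d(AF,E)=63/2, d(AF,G)=26, d(AF,Q)=73/2, d(AF,U)=14
iteration 2: select AF,U (d=14, Q=-161); attach at lengths (55/6, 29/6); label the merged cluster AFU
  updated: d(AFU,E)=115/4, d(AFU,G)=25, d(AFU,Q)=51/4
iteration 3: select AFU,Q (d=51/4, Q=-335/4); attach at lengths (197/16, 7/16); label the merged cluster AFQU
  updated: d(AFQU,E)=21/2, d(AFQU,G)=149/8
iteration 4: select AFQU,E (d=21/2, Q=-305/8); attach at lengths (161/16, 7/16); label the merged cluster AEFQU
  updated: d(AEFQU,G)=137/16
iteration 5: select AEFQU,G (d=137/16); attach at lengths (137/32, 137/32); label the merged cluster AEFGQU
final tree: (((((A:13/4,F:7/4):55/6,U:29/6):197/16,Q:7/16):161/16,E:7/16):137/32,G:137/32)
total length: 813/16

813/16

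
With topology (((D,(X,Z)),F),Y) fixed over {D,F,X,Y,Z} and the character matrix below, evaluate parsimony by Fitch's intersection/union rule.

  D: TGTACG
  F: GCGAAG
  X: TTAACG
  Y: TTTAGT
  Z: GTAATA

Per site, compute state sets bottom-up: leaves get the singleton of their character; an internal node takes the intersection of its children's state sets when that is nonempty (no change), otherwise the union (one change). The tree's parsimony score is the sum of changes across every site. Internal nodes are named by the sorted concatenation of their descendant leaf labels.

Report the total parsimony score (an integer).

11

XZ@0: {T} ∪ {G} = {G,T} (union, +1)
DXZ@0: {T} ∩ {G,T} = {T} (intersection, +0)
DFXZ@0: {T} ∪ {G} = {G,T} (union, +1)
DFXYZ@0: {G,T} ∩ {T} = {T} (intersection, +0)
XZ@1: {T} ∩ {T} = {T} (intersection, +0)
DXZ@1: {G} ∪ {T} = {G,T} (union, +1)
DFXZ@1: {G,T} ∪ {C} = {C,G,T} (union, +1)
DFXYZ@1: {C,G,T} ∩ {T} = {T} (intersection, +0)
XZ@2: {A} ∩ {A} = {A} (intersection, +0)
DXZ@2: {T} ∪ {A} = {A,T} (union, +1)
DFXZ@2: {A,T} ∪ {G} = {A,G,T} (union, +1)
DFXYZ@2: {A,G,T} ∩ {T} = {T} (intersection, +0)
XZ@3: {A} ∩ {A} = {A} (intersection, +0)
DXZ@3: {A} ∩ {A} = {A} (intersection, +0)
DFXZ@3: {A} ∩ {A} = {A} (intersection, +0)
DFXYZ@3: {A} ∩ {A} = {A} (intersection, +0)
XZ@4: {C} ∪ {T} = {C,T} (union, +1)
DXZ@4: {C} ∩ {C,T} = {C} (intersection, +0)
DFXZ@4: {C} ∪ {A} = {A,C} (union, +1)
DFXYZ@4: {A,C} ∪ {G} = {A,C,G} (union, +1)
XZ@5: {G} ∪ {A} = {A,G} (union, +1)
DXZ@5: {G} ∩ {A,G} = {G} (intersection, +0)
DFXZ@5: {G} ∩ {G} = {G} (intersection, +0)
DFXYZ@5: {G} ∪ {T} = {G,T} (union, +1)
per-site changes: [2, 2, 2, 0, 3, 2]; total = 11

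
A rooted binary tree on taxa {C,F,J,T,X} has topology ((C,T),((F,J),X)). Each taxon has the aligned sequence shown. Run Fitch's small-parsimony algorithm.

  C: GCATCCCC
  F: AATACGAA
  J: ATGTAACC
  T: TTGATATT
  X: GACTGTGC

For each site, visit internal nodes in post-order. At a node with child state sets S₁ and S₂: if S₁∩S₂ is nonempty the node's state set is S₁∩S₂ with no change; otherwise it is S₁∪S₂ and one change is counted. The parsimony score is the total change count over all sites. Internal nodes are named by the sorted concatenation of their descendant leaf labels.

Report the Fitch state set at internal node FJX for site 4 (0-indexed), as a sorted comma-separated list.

A,C,G

[col 0] CT: children C:{G}, T:{T} ∪→ {G,T}; cost 1
[col 0] FJ: children F:{A}, J:{A} ∩→ {A}; cost 0
[col 0] FJX: children FJ:{A}, X:{G} ∪→ {A,G}; cost 1
[col 0] CFJTX: children CT:{G,T}, FJX:{A,G} ∩→ {G}; cost 0
[col 1] CT: children C:{C}, T:{T} ∪→ {C,T}; cost 1
[col 1] FJ: children F:{A}, J:{T} ∪→ {A,T}; cost 1
[col 1] FJX: children FJ:{A,T}, X:{A} ∩→ {A}; cost 0
[col 1] CFJTX: children CT:{C,T}, FJX:{A} ∪→ {A,C,T}; cost 1
[col 2] CT: children C:{A}, T:{G} ∪→ {A,G}; cost 1
[col 2] FJ: children F:{T}, J:{G} ∪→ {G,T}; cost 1
[col 2] FJX: children FJ:{G,T}, X:{C} ∪→ {C,G,T}; cost 1
[col 2] CFJTX: children CT:{A,G}, FJX:{C,G,T} ∩→ {G}; cost 0
[col 3] CT: children C:{T}, T:{A} ∪→ {A,T}; cost 1
[col 3] FJ: children F:{A}, J:{T} ∪→ {A,T}; cost 1
[col 3] FJX: children FJ:{A,T}, X:{T} ∩→ {T}; cost 0
[col 3] CFJTX: children CT:{A,T}, FJX:{T} ∩→ {T}; cost 0
[col 4] CT: children C:{C}, T:{T} ∪→ {C,T}; cost 1
[col 4] FJ: children F:{C}, J:{A} ∪→ {A,C}; cost 1
[col 4] FJX: children FJ:{A,C}, X:{G} ∪→ {A,C,G}; cost 1
[col 4] CFJTX: children CT:{C,T}, FJX:{A,C,G} ∩→ {C}; cost 0
[col 5] CT: children C:{C}, T:{A} ∪→ {A,C}; cost 1
[col 5] FJ: children F:{G}, J:{A} ∪→ {A,G}; cost 1
[col 5] FJX: children FJ:{A,G}, X:{T} ∪→ {A,G,T}; cost 1
[col 5] CFJTX: children CT:{A,C}, FJX:{A,G,T} ∩→ {A}; cost 0
[col 6] CT: children C:{C}, T:{T} ∪→ {C,T}; cost 1
[col 6] FJ: children F:{A}, J:{C} ∪→ {A,C}; cost 1
[col 6] FJX: children FJ:{A,C}, X:{G} ∪→ {A,C,G}; cost 1
[col 6] CFJTX: children CT:{C,T}, FJX:{A,C,G} ∩→ {C}; cost 0
[col 7] CT: children C:{C}, T:{T} ∪→ {C,T}; cost 1
[col 7] FJ: children F:{A}, J:{C} ∪→ {A,C}; cost 1
[col 7] FJX: children FJ:{A,C}, X:{C} ∩→ {C}; cost 0
[col 7] CFJTX: children CT:{C,T}, FJX:{C} ∩→ {C}; cost 0
per-site changes: [2, 3, 3, 2, 3, 3, 3, 2]; total = 21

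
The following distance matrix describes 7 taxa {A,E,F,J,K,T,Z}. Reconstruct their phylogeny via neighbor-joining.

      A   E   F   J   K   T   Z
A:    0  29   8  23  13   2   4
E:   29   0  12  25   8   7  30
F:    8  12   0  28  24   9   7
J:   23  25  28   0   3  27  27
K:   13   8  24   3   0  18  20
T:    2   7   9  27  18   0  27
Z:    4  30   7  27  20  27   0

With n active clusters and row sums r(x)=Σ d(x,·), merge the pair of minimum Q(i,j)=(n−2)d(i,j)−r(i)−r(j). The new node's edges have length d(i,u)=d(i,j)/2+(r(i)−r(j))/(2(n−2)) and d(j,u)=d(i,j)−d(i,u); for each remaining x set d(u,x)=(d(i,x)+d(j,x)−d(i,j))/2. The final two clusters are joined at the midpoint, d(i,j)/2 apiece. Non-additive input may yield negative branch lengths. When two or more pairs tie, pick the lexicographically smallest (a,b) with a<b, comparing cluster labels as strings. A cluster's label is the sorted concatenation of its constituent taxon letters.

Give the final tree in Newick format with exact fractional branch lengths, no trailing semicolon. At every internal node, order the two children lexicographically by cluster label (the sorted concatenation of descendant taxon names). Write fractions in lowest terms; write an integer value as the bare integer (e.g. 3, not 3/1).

(((((A:-29/16,Z:93/16):113/24,F:19/24):185/32,T:71/32):137/32,E:119/32):361/64,(J:31/5,K:-16/5):361/64)

1. join J+K (d=3, Q=-204) ⇒ JK; edges |J|=31/5, |K|=-16/5
  updated: d(A,JK)=33/2, d(E,JK)=15, d(F,JK)=49/2, d(JK,T)=21, d(JK,Z)=22
2. join A+Z (d=4, Q=-267/2) ⇒ AZ; edges |A|=-29/16, |Z|=93/16
  updated: d(AZ,E)=55/2, d(AZ,F)=11/2, d(AZ,JK)=69/4, d(AZ,T)=25/2
3. join AZ+F (d=11/2, Q=-389/4) ⇒ AFZ; edges |AZ|=113/24, |F|=19/24
  updated: d(AFZ,E)=17, d(AFZ,JK)=145/8, d(AFZ,T)=8
4. join AFZ+T (d=8, Q=-505/8) ⇒ AFTZ; edges |AFZ|=185/32, |T|=71/32
  updated: d(AFTZ,E)=8, d(AFTZ,JK)=249/16
5. join AFTZ+E (d=8, Q=-617/16) ⇒ AEFTZ; edges |AFTZ|=137/32, |E|=119/32
  updated: d(AEFTZ,JK)=361/32
6. join AEFTZ+JK (d=361/32) ⇒ AEFJKTZ; edges |AEFTZ|=361/64, |JK|=361/64
final tree: (((((A:-29/16,Z:93/16):113/24,F:19/24):185/32,T:71/32):137/32,E:119/32):361/64,(J:31/5,K:-16/5):361/64)
total length: 1273/32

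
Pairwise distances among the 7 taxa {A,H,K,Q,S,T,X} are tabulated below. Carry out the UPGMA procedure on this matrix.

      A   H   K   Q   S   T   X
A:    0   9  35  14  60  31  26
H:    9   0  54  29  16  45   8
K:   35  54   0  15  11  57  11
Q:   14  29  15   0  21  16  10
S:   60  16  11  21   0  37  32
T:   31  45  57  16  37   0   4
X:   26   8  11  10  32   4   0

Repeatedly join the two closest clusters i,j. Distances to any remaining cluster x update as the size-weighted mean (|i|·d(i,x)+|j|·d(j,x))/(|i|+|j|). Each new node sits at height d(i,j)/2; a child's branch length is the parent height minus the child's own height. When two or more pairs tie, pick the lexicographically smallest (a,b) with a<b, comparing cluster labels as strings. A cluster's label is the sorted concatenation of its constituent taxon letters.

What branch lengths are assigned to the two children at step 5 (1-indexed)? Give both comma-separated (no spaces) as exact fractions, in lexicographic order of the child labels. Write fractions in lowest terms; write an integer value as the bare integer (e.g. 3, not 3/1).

33/4,25/4

iteration 1: select T,X (d=4); attach at lengths (2, 2); label the merged cluster TX
  updated: d(A,TX)=57/2, d(H,TX)=53/2, d(K,TX)=34, d(Q,TX)=13, d(S,TX)=69/2
iteration 2: select A,H (d=9); attach at lengths (9/2, 9/2); label the merged cluster AH
  updated: d(AH,K)=89/2, d(AH,Q)=43/2, d(AH,S)=38, d(AH,TX)=55/2
iteration 3: select K,S (d=11); attach at lengths (11/2, 11/2); label the merged cluster KS
  updated: d(AH,KS)=165/4, d(KS,Q)=18, d(KS,TX)=137/4
iteration 4: select Q,TX (d=13); attach at lengths (13/2, 9/2); label the merged cluster QTX
  updated: d(AH,QTX)=51/2, d(KS,QTX)=173/6
iteration 5: select AH,QTX (d=51/2); attach at lengths (33/4, 25/4); label the merged cluster AHQTX
  updated: d(AHQTX,KS)=169/5
iteration 6: select AHQTX,KS (d=169/5); attach at lengths (83/20, 57/5); label the merged cluster AHKQSTX
final tree: (((A:9/2,H:9/2):33/4,(Q:13/2,(T:2,X:2):9/2):25/4):83/20,(K:11/2,S:11/2):57/5)
total length: 1301/20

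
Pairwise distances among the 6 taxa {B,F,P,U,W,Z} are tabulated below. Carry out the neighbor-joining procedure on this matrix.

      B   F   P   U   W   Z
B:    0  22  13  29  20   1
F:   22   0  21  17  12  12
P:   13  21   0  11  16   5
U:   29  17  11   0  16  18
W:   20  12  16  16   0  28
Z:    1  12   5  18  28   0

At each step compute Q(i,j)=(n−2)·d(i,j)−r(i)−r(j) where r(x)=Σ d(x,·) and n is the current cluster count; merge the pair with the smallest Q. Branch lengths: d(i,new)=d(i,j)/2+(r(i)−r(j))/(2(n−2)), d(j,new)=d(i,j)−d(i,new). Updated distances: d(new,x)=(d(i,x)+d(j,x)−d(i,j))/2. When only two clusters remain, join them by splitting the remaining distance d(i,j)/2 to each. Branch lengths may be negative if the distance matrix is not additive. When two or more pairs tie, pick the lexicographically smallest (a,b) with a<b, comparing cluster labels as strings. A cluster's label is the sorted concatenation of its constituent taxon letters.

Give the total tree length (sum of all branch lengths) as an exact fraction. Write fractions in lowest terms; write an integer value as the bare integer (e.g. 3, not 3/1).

iteration 1: select B,Z (d=1, Q=-145); attach at lengths (25/8, -17/8); label the merged cluster BZ
  updated: d(BZ,F)=33/2, d(BZ,P)=17/2, d(BZ,U)=23, d(BZ,W)=47/2
iteration 2: select BZ,P (d=17/2, Q=-205/2); attach at lengths (27/4, 7/4); label the merged cluster BPZ
  updated: d(BPZ,F)=29/2, d(BPZ,U)=51/4, d(BPZ,W)=31/2
iteration 3: select BPZ,U (d=51/4, Q=-63); attach at lengths (45/8, 57/8); label the merged cluster BPUZ
  updated: d(BPUZ,F)=75/8, d(BPUZ,W)=75/8
iteration 4: select BPUZ,F (d=75/8, Q=-123/4); attach at lengths (27/8, 6); label the merged cluster BFPUZ
  updated: d(BFPUZ,W)=6
iteration 5: select BFPUZ,W (d=6); attach at lengths (3, 3); label the merged cluster BFPUWZ
final tree: (((((B:25/8,Z:-17/8):27/4,P:7/4):45/8,U:57/8):27/8,F:6):3,W:3)
total length: 301/8

301/8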